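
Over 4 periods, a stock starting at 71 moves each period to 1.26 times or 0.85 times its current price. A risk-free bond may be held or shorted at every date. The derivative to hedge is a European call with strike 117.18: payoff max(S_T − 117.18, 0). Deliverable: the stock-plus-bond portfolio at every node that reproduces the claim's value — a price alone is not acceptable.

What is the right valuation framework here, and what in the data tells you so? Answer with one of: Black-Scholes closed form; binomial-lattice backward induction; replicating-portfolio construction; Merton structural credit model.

Key observation: the deliverable is the dynamic trading strategy on the 4-step tree (spot 71, moves 1.26 and 0.85), so the valuation must go through the node-by-node replicating-portfolio solve.

framework: replicating-portfolio construction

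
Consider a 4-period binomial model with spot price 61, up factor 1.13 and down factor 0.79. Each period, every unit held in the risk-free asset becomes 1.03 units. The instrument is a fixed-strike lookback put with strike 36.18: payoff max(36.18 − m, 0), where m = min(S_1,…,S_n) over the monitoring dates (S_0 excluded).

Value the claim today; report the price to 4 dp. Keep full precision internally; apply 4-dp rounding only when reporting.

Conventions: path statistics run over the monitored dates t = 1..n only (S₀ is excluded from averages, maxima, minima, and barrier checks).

price = 0.2851

Risk-neutral up-probability p* = (R−d)/(u−d) = (1.03−0.79)/(1.13−0.79) = 0.7059; the claim prices as the p*-weighted sum of path payoffs discounted by R^4.
Enumerate all 2^4 = 16 price paths (U = up ×1.13, D = down ×0.79); each path with k up-moves has probability p*^k·(1−p*)^(4−k).
DDDD: m=23.7595, payoff=12.4205, prob=0.007483
UDDD: m=33.9852, payoff=2.1948, prob=0.017960
DUDD: m=33.9852, payoff=2.1948, prob=0.017960
UUDD: m=48.6117, payoff=0.0000, prob=0.043103
DDUD: m=33.9852, payoff=2.1948, prob=0.017960
UDUD: m=48.6117, payoff=0.0000, prob=0.043103
DUUD: m=48.1900, payoff=0.0000, prob=0.043103
UUUD: m=68.9300, payoff=0.0000, prob=0.103447
DDDU: m=30.0754, payoff=6.1046, prob=0.017960
UDDU: m=43.0192, payoff=0.0000, prob=0.043103
DUDU: m=43.0192, payoff=0.0000, prob=0.043103
UUDU: m=61.5338, payoff=0.0000, prob=0.103447
DDUU: m=38.0701, payoff=0.0000, prob=0.043103
UDUU: m=54.4547, payoff=0.0000, prob=0.103447
DUUU: m=48.1900, payoff=0.0000, prob=0.103447
UUUU: m=68.9300, payoff=0.0000, prob=0.248273
Price = Σ prob·payoff / R^4 = 0.320834 / 1.125509 = 0.2851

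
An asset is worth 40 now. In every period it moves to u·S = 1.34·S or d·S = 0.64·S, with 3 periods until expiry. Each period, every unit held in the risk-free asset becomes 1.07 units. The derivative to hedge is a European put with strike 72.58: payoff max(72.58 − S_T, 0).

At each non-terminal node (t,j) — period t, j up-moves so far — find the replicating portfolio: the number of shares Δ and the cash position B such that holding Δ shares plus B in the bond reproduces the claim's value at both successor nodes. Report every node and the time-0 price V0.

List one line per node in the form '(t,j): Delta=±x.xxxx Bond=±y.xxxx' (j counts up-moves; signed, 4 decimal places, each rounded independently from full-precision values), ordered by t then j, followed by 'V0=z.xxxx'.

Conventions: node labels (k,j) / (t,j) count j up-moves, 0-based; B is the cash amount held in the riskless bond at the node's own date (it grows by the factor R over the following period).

(0,0): Delta=-0.7214 Bond=52.5825
(1,0): Delta=-1.0000 Bond=63.3942
(1,1): Delta=-0.6379 Bond=51.7857
(2,0): Delta=-1.0000 Bond=67.8318
(2,1): Delta=-1.0000 Bond=67.8318
(2,2): Delta=-0.5293 Bond=47.6114
V0=23.7246

Under the risk-neutral measure, an up-move has probability p* = (R−d)/(u−d) = 0.6143 and values discount at R = 1.07.
At maturity the claim pays: V(3,0)=62.0942, V(3,1)=50.6254, V(3,2)=26.6126, V(3,3)=0.0000
(2,0): S=16.3840. Δ = (V_up−V_dn)/(S_up−S_dn) = (50.6254−62.0942)/(21.9546−10.4858) = -1.0000. V = [p*·50.6254 + (1−p*)·62.0942]/1.07 = 51.4478. B = V − Δ·S = 67.8318.
(2,1): S=34.3040. Δ = (V_up−V_dn)/(S_up−S_dn) = (26.6126−50.6254)/(45.9674−21.9546) = -1.0000. V = [p*·26.6126 + (1−p*)·50.6254]/1.07 = 33.5278. B = V − Δ·S = 67.8318.
(2,2): S=71.8240. Δ = (V_up−V_dn)/(S_up−S_dn) = (0.0000−26.6126)/(96.2442−45.9674) = -0.5293. V = [p*·0.0000 + (1−p*)·26.6126]/1.07 = 9.5933. B = V − Δ·S = 47.6114.
(1,0): S=25.6000. Δ = (V_up−V_dn)/(S_up−S_dn) = (33.5278−51.4478)/(34.3040−16.3840) = -1.0000. V = [p*·33.5278 + (1−p*)·51.4478]/1.07 = 37.7942. B = V − Δ·S = 63.3942.
(1,1): S=53.6000. Δ = (V_up−V_dn)/(S_up−S_dn) = (9.5933−33.5278)/(71.8240−34.3040) = -0.6379. V = [p*·9.5933 + (1−p*)·33.5278]/1.07 = 17.5936. B = V − Δ·S = 51.7857.
(0,0): S=40.0000. Δ = (V_up−V_dn)/(S_up−S_dn) = (17.5936−37.7942)/(53.6000−25.6000) = -0.7214. V = [p*·17.5936 + (1−p*)·37.7942]/1.07 = 23.7246. B = V − Δ·S = 52.5825.
Check: Δ(0,0)·S0 + B(0,0) = 23.7246 = V0.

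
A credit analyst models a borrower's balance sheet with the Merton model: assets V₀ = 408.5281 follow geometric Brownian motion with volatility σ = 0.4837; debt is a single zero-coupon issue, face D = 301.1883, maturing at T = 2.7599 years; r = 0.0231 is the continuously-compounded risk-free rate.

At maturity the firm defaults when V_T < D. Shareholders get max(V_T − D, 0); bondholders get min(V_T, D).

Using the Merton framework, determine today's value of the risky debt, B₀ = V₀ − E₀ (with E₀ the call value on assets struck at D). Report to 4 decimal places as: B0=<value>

B0=227.2712

Work the structural quantities from V₀ = 408.5281 against face 301.1883:
d₁ = [ln(V₀/D) + (r + σ²/2)T] / (σ√T)
   = [ln(408.5281/301.1883) + (0.0231 + 0.5·0.4837²)·2.7599] / (0.4837·√2.7599)
   = [0.304825 + 0.386615] / 0.803568 = 0.860462
d₂ = d₁ − σ√T = 0.860462 − 0.803568 = 0.056893
N(d₁) = 0.805233,  N(d₂) = 0.522685,  e^(−rT) = 0.938236
E₀ = V₀·N(d₁) − D·e^(−rT)·N(d₂)
   = 408.5281·0.805233 − 301.1883·0.938236·0.522685 = 181.256876
B₀ = V₀ − E₀ = 408.5281 − 181.256876 = 227.271224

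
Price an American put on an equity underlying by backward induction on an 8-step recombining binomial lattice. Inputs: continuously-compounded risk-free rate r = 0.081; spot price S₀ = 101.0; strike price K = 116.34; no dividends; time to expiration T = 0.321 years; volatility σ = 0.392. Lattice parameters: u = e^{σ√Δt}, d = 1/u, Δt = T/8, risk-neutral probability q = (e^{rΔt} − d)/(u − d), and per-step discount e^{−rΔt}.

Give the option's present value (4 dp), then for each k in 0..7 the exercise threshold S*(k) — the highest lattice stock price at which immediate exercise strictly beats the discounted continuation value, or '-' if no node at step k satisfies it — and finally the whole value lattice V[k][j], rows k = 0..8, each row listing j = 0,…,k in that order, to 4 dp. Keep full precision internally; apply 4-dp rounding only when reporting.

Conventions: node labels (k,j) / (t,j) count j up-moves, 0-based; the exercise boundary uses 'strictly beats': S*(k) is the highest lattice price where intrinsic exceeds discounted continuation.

price = 17.5674
boundary = - - 86.3212 79.8024 86.3212 93.3726 101.0000 93.3726
tree:
17.5674
23.3574 11.9166
30.0188 16.8767 7.0555
36.5376 23.0084 10.8812 3.2923
42.5642 30.0188 16.1780 5.6781 0.9382
48.1356 36.5376 22.9674 9.5232 1.8865 0.0000
53.2863 42.5642 30.0188 15.3400 3.7936 0.0000 0.0000
58.0481 48.1356 36.5376 22.9674 7.6285 0.0000 0.0000 0.0000
62.4502 53.2863 42.5642 30.0188 15.3400 0.0000 0.0000 0.0000 0.0000

Δt=0.04013, u=1.08169, d=0.92448, q=0.50109, disc=e^(-rΔt)=0.99676
k=8 terminal: V=max(K-S,0) → 62.4502 53.2863 42.5642 30.0188 15.3400 0.0000 0.0000 0.0000 0.0000
k=7: j=0 S=58.2919 intr=58.0481 cont=57.6706 V=58.0481[EX]; j=1 S=68.2044 intr=48.1356 cont=47.7581 V=48.1356[EX]; j=2 S=79.8024 intr=36.5376 cont=36.1601 V=36.5376[EX]; j=3 S=93.3726 intr=22.9674 cont=22.5899 V=22.9674[EX]; j=4 S=109.2504 intr=7.0896 cont=7.6285 V=7.6285[hold]; j=5 S=127.8283 intr=0.0000 cont=0.0000 V=0.0000[hold]; j=6 S=149.5652 intr=0.0000 cont=0.0000 V=0.0000[hold]; j=7 S=174.9985 intr=0.0000 cont=0.0000 V=0.0000[hold]  S*(7)=93.3726
k=6: j=0 S=63.0537 intr=53.2863 cont=52.9088 V=53.2863[EX]; j=1 S=73.7758 intr=42.5642 cont=42.1867 V=42.5642[EX]; j=2 S=86.3212 intr=30.0188 cont=29.6413 V=30.0188[EX]; j=3 S=101.0000 intr=15.3400 cont=15.2317 V=15.3400[EX]; j=4 S=118.1749 intr=0.0000 cont=3.7936 V=3.7936[hold]; j=5 S=138.2703 intr=0.0000 cont=0.0000 V=0.0000[hold]; j=6 S=161.7828 intr=0.0000 cont=0.0000 V=0.0000[hold]  S*(6)=101.0000
k=5: j=0 S=68.2044 intr=48.1356 cont=47.7581 V=48.1356[EX]; j=1 S=79.8024 intr=36.5376 cont=36.1601 V=36.5376[EX]; j=2 S=93.3726 intr=22.9674 cont=22.5899 V=22.9674[EX]; j=3 S=109.2504 intr=7.0896 cont=9.5232 V=9.5232[hold]; j=4 S=127.8283 intr=0.0000 cont=1.8865 V=1.8865[hold]; j=5 S=149.5652 intr=0.0000 cont=0.0000 V=0.0000[hold]  S*(5)=93.3726
k=4: j=0 S=73.7758 intr=42.5642 cont=42.1867 V=42.5642[EX]; j=1 S=86.3212 intr=30.0188 cont=29.6413 V=30.0188[EX]; j=2 S=101.0000 intr=15.3400 cont=16.1780 V=16.1780[hold]; j=3 S=118.1749 intr=0.0000 cont=5.6781 V=5.6781[hold]; j=4 S=138.2703 intr=0.0000 cont=0.9382 V=0.9382[hold]  S*(4)=86.3212
k=3: j=0 S=79.8024 intr=36.5376 cont=36.1601 V=36.5376[EX]; j=1 S=93.3726 intr=22.9674 cont=23.0084 V=23.0084[hold]; j=2 S=109.2504 intr=7.0896 cont=10.8812 V=10.8812[hold]; j=3 S=127.8283 intr=0.0000 cont=3.2923 V=3.2923[hold]  S*(3)=79.8024
k=2: j=0 S=86.3212 intr=30.0188 cont=29.6618 V=30.0188[EX]; j=1 S=101.0000 intr=15.3400 cont=16.8767 V=16.8767[hold]; j=2 S=118.1749 intr=0.0000 cont=7.0555 V=7.0555[hold]  S*(2)=86.3212
k=1: j=0 S=93.3726 intr=22.9674 cont=23.3574 V=23.3574[hold]; j=1 S=109.2504 intr=7.0896 cont=11.9166 V=11.9166[hold]  S*(1)=-
k=0: j=0 S=101.0000 intr=15.3400 cont=17.5674 V=17.5674[hold]  S*(0)=-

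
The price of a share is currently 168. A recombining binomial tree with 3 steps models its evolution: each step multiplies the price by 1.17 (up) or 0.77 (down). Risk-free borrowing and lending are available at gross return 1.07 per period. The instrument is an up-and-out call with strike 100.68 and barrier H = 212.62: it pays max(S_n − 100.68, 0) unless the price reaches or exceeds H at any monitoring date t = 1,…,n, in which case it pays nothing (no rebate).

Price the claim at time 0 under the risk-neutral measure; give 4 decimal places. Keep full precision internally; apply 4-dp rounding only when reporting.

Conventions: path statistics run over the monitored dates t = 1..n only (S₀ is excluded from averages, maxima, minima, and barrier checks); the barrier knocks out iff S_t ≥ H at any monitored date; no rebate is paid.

price = 19.3611

With p* = (R−d)/(u−d) = 0.7500, sum probability × payoff across the paths and divide by R^3.
Enumerate all 2^3 = 8 price paths (U = up ×1.17, D = down ×0.77); each path with k up-moves has probability p*^k·(1−p*)^(3−k).
DDD: M=129.3600, payoff=0.0000, prob=0.015625
UDD: M=196.5600, payoff=15.8604, prob=0.046875
DUD: M=151.3512, payoff=15.8604, prob=0.046875
UUD: M=229.9752, payoff=0.0000, prob=0.140625
DDU: M=129.3600, payoff=15.8604, prob=0.046875
UDU: M=196.5600, payoff=76.4009, prob=0.140625
DUU: M=177.0809, payoff=76.4009, prob=0.140625
UUU: M=269.0710, payoff=0.0000, prob=0.421875
Price = Σ prob·payoff / R^3 = 23.718126 / 1.225043 = 19.3611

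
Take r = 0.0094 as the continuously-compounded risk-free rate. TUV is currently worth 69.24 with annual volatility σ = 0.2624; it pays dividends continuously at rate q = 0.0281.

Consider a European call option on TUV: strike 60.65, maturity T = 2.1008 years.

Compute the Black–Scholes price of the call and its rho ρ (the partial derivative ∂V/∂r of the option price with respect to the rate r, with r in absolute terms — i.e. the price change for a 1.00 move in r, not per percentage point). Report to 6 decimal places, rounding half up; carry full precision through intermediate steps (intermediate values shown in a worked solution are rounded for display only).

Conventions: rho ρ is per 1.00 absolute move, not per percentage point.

price = 12.586842
ρ = 65.191817

σ√T = 0.2624·√2.1008 = 0.380326
d₁ = (ln(S/K) + (r−q+σ²/2)T) / (σ√T) = (ln(69.24/60.65) + (0.0094−0.0281+0.2624²/2)·2.1008) / 0.380326 = (0.132459 + 0.033039) / 0.380326 = 0.435148
d₂ = d₁ − σ√T = 0.435148 − 0.380326 = 0.054822
e^{−rT} = 0.980446
e^{−qT} = 0.942676
N(d₁) = 0.668272,  N(d₂) = 0.521860
Call price V = S·e^{−qT}·N(d₁) − K·e^{−rT}·N(d₂) = 43.618743 − 31.031901 = 12.586842
ρ = K·T·e^{−rT}·N(d₂) = 65.191817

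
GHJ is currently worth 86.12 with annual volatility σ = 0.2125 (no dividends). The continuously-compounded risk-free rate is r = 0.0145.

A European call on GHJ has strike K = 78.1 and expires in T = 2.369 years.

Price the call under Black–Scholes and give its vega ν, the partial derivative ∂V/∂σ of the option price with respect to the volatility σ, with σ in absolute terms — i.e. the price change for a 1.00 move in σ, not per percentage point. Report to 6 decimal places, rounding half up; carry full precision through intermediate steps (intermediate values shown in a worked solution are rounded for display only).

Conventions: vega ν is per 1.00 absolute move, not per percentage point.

σ√T = 0.2125·√2.369 = 0.327071
d₁ = (ln(S/K) + (r+σ²/2)T) / (σ√T) = (ln(86.12/78.1) + (0.0145+0.2125²/2)·2.369) / 0.327071 = (0.097752 + 0.087838) / 0.327071 = 0.567430
d₂ = d₁ − σ√T = 0.567430 − 0.327071 = 0.240360
e^{−rT} = 0.966233
N(d₁) = 0.714789,  N(d₂) = 0.594974
Call price V = S·N(d₁) − K·e^{−rT}·N(d₂) = 61.557629 − 44.898410 = 16.659219
φ(d₁) = (1/√(2π))·e^{−d₁²/2} = 0.339620
ν = S·φ(d₁)·√T = 45.017380

price = 16.659219
ν = 45.017380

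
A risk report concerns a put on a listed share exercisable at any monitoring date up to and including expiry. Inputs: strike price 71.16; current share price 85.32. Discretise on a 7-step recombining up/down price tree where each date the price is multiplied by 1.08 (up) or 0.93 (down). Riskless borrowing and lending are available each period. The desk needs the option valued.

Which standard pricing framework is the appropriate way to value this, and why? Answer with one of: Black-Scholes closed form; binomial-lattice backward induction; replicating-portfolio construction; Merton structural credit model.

framework: binomial-lattice backward induction

Key observation: the defining feature is the embedded early-exercise option across 7 discrete dates on the spot-85.32 tree; pricing the strike-71.16 put means working backward with an exercise test at every node.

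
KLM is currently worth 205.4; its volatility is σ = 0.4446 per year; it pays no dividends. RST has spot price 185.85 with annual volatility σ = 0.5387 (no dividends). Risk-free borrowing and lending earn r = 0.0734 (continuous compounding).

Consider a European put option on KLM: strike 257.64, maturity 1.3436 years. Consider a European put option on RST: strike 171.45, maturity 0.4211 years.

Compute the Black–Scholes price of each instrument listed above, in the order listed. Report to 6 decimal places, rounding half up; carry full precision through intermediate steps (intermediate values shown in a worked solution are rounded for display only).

[KLM put K=257.64]
σ√T = 0.4446·√1.3436 = 0.515353
d₁ = (ln(S/K) + (r+σ²/2)T) / (σ√T) = (ln(205.4/257.64) + (0.0734+0.4446²/2)·1.3436) / 0.515353 = (-0.226604 + 0.231414) / 0.515353 = 0.009334
d₂ = d₁ − σ√T = 0.009334 − 0.515353 = -0.506018
e^{−rT} = 0.906087
N(−d₁) = 0.496276,  N(−d₂) = 0.693578
price = K·e^{−rT}·N(−d₂) − S·N(−d₁) = 161.911780 − 101.935139 = 59.976641
[RST put K=171.45]
σ√T = 0.5387·√0.4211 = 0.349574
d₁ = (ln(S/K) + (r+σ²/2)T) / (σ√T) = (ln(185.85/171.45) + (0.0734+0.5387²/2)·0.4211) / 0.349574 = (0.080648 + 0.092010) / 0.349574 = 0.493909
d₂ = d₁ − σ√T = 0.493909 − 0.349574 = 0.144335
e^{−rT} = 0.969564
N(−d₁) = 0.310685,  N(−d₂) = 0.442618
price = K·e^{−rT}·N(−d₂) − S·N(−d₁) = 73.577160 − 57.740821 = 15.836339

price(KLM put K=257.64) = 59.976641
price(RST put K=171.45) = 15.836339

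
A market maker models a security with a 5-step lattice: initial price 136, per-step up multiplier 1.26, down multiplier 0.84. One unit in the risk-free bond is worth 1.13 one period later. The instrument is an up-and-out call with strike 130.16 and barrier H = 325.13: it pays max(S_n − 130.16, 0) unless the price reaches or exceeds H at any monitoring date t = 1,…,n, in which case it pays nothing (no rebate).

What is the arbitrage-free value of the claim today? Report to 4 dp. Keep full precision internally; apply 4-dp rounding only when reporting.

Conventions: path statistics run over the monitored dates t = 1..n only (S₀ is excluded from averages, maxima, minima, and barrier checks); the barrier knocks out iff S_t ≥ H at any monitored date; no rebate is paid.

Risk-neutral up-probability p* = (R−d)/(u−d) = (1.13−0.84)/(1.26−0.84) = 0.6905; the claim prices as the p*-weighted sum of path payoffs discounted by R^5.
Enumerate all 2^5 = 32 price paths (U = up ×1.26, D = down ×0.84); each path with k up-moves has probability p*^k·(1−p*)^(5−k).
DDDDD: M=114.2400, payoff=0.0000, prob=0.002841
UDDDD: M=171.3600, payoff=0.0000, prob=0.006338
DUDDD: M=143.9424, payoff=0.0000, prob=0.006338
UUDDD: M=215.9136, payoff=0.0000, prob=0.014138
DDUDD: M=120.9116, payoff=0.0000, prob=0.006338
UDUDD: M=181.3674, payoff=0.0000, prob=0.014138
DUUDD: M=181.3674, payoff=0.0000, prob=0.014138
UUUDD: M=272.0511, payoff=61.7993, prob=0.031538
DDDUD: M=114.2400, payoff=0.0000, prob=0.006338
UDDUD: M=171.3600, payoff=0.0000, prob=0.014138
DUDUD: M=152.3486, payoff=0.0000, prob=0.014138
UUDUD: M=228.5230, payoff=61.7993, prob=0.031538
DDUUD: M=152.3486, payoff=0.0000, prob=0.014138
UDUUD: M=228.5230, payoff=61.7993, prob=0.031538
DUUUD: M=228.5230, payoff=61.7993, prob=0.031538
UUUUD: M=342.7844, payoff=0.0000, prob=0.070354
DDDDU: M=114.2400, payoff=0.0000, prob=0.006338
UDDDU: M=171.3600, payoff=0.0000, prob=0.014138
DUDDU: M=143.9424, payoff=0.0000, prob=0.014138
UUDDU: M=215.9136, payoff=61.7993, prob=0.031538
DDUDU: M=127.9729, payoff=0.0000, prob=0.014138
UDUDU: M=191.9593, payoff=61.7993, prob=0.031538
DUUDU: M=191.9593, payoff=61.7993, prob=0.031538
UUUDU: M=287.9389, payoff=157.7789, prob=0.070354
DDDUU: M=127.9729, payoff=0.0000, prob=0.014138
UDDUU: M=191.9593, payoff=61.7993, prob=0.031538
DUDUU: M=191.9593, payoff=61.7993, prob=0.031538
UUDUU: M=287.9389, payoff=157.7789, prob=0.070354
DDUUU: M=191.9593, payoff=61.7993, prob=0.031538
UDUUU: M=287.9389, payoff=157.7789, prob=0.070354
DUUUU: M=287.9389, payoff=157.7789, prob=0.070354
UUUUU: M=431.9084, payoff=0.0000, prob=0.156944
Price = Σ prob·payoff / R^5 = 63.891785 / 1.842435 = 34.6779

price = 34.6779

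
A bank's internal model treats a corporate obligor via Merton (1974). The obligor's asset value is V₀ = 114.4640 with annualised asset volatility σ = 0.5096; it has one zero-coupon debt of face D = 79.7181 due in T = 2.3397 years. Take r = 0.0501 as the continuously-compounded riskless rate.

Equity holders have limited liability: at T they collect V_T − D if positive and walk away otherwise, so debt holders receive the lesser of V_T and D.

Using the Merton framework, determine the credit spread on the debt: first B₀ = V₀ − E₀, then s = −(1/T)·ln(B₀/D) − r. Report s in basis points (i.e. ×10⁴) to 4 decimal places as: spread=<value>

spread=727.9357

Equity is a call on the firm's assets struck at D = 79.7181:
d₁ = [ln(V₀/D) + (r + σ²/2)T] / (σ√T)
   = [ln(114.4640/79.7181) + (0.0501 + 0.5·0.5096²)·2.3397] / (0.5096·√2.3397)
   = [0.361764 + 0.421020] / 0.779488 = 1.004228
d₂ = d₁ − σ√T = 1.004228 − 0.779488 = 0.224740
N(d₁) = 0.842366,  N(d₂) = 0.588909,  e^(−rT) = 0.889390
E₀ = V₀·N(d₁) − D·e^(−rT)·N(d₂)
   = 114.4640·0.842366 − 79.7181·0.889390·0.588909 = 54.666576
B₀ = V₀ − E₀ = 114.4640 − 54.666576 = 59.797424
spread = −(1/T)·ln(B₀/D) − r = −(1/2.3397)·ln(59.797424/79.7181) − 0.0501 = 0.07279357
in basis points: 0.07279357 × 10⁴ = 727.9357 bp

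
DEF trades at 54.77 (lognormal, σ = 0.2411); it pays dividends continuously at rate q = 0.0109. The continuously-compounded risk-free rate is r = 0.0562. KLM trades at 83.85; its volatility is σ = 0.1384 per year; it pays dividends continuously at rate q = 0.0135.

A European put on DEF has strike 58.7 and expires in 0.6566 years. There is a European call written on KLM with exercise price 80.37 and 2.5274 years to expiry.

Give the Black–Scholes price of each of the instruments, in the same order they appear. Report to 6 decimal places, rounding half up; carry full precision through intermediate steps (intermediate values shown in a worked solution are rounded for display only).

[DEF put K=58.7]
σ√T = 0.2411·√0.6566 = 0.195365
d₁ = (ln(S/K) + (r−q+σ²/2)T) / (σ√T) = (ln(54.77/58.7) + (0.0562−0.0109+0.2411²/2)·0.6566) / 0.195365 = (-0.069297 + 0.048828) / 0.195365 = -0.104775
d₂ = d₁ − σ√T = -0.104775 − 0.195365 = -0.300140
e^{−rT} = 0.963772
e^{−qT} = 0.992869
N(−d₁) = 0.541723,  N(−d₂) = 0.617965
price = K·e^{−rT}·N(−d₂) − S·e^{−qT}·N(−d₁) = 34.960367 − 29.458561 = 5.501806
[KLM call K=80.37]
σ√T = 0.1384·√2.5274 = 0.220026
d₁ = (ln(S/K) + (r−q+σ²/2)T) / (σ√T) = (ln(83.85/80.37) + (0.0562−0.0135+0.1384²/2)·2.5274) / 0.220026 = (0.042389 + 0.132126) / 0.220026 = 0.793154
d₂ = d₁ − σ√T = 0.793154 − 0.220026 = 0.573128
e^{−rT} = 0.867587
e^{−qT} = 0.966456
N(d₁) = 0.786156,  N(d₂) = 0.716721
price = S·e^{−qT}·N(d₁) − K·e^{−rT}·N(d₂) = 63.707956 − 49.975487 = 13.732470

price(DEF put K=58.7) = 5.501806
price(KLM call K=80.37) = 13.732470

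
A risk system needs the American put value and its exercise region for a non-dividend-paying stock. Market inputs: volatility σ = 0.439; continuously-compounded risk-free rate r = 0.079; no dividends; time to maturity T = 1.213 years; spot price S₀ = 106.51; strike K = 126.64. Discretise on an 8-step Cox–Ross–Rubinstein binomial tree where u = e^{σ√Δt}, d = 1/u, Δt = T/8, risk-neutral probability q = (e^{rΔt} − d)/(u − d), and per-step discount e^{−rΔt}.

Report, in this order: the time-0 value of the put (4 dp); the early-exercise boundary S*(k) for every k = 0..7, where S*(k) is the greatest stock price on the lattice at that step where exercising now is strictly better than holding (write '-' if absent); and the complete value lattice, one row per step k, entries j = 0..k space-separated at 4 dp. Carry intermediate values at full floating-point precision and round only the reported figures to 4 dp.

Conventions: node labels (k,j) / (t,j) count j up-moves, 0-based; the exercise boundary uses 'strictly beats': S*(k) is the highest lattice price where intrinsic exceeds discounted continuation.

Δt=0.15163, u=1.18642, d=0.84287, q=0.49244, disc=e^(-rΔt)=0.98809
k=8 terminal: V=max(K-S,0) → 99.5084 88.4496 72.8833 50.9721 20.1300 0.0000 0.0000 0.0000 0.0000
k=7: j=0 S=32.1895 intr=94.4505 cont=92.9426 V=94.4505[EX]; j=1 S=45.3099 intr=81.3301 cont=79.8222 V=81.3301[EX]; j=2 S=63.7782 intr=62.8618 cont=61.3539 V=62.8618[EX]; j=3 S=89.7741 intr=36.8659 cont=35.3580 V=36.8659[EX]; j=4 S=126.3659 intr=0.2741 cont=10.0954 V=10.0954[hold]; j=5 S=177.8724 intr=0.0000 cont=0.0000 V=0.0000[hold]; j=6 S=250.3728 intr=0.0000 cont=0.0000 V=0.0000[hold]; j=7 S=352.4244 intr=0.0000 cont=0.0000 V=0.0000[hold]  S*(7)=89.7741
k=6: j=0 S=38.1904 intr=88.4496 cont=86.9417 V=88.4496[EX]; j=1 S=53.7567 intr=72.8833 cont=71.3754 V=72.8833[EX]; j=2 S=75.6679 intr=50.9721 cont=49.4642 V=50.9721[EX]; j=3 S=106.5100 intr=20.1300 cont=23.4010 V=23.4010[hold]; j=4 S=149.9233 intr=0.0000 cont=5.0630 V=5.0630[hold]; j=5 S=211.0318 intr=0.0000 cont=0.0000 V=0.0000[hold]; j=6 S=297.0480 intr=0.0000 cont=0.0000 V=0.0000[hold]  S*(6)=75.6679
k=5: j=0 S=45.3099 intr=81.3301 cont=79.8222 V=81.3301[EX]; j=1 S=63.7782 intr=62.8618 cont=61.3539 V=62.8618[EX]; j=2 S=89.7741 intr=36.8659 cont=36.9496 V=36.9496[hold]; j=3 S=126.3659 intr=0.2741 cont=14.1994 V=14.1994[hold]; j=4 S=177.8724 intr=0.0000 cont=2.5392 V=2.5392[hold]; j=5 S=250.3728 intr=0.0000 cont=0.0000 V=0.0000[hold]  S*(5)=63.7782
k=4: j=0 S=53.7567 intr=72.8833 cont=71.3754 V=72.8833[EX]; j=1 S=75.6679 intr=50.9721 cont=49.5049 V=50.9721[EX]; j=2 S=106.5100 intr=20.1300 cont=25.4399 V=25.4399[hold]; j=3 S=149.9233 intr=0.0000 cont=8.3567 V=8.3567[hold]; j=4 S=211.0318 intr=0.0000 cont=1.2734 V=1.2734[hold]  S*(4)=75.6679
k=3: j=0 S=63.7782 intr=62.8618 cont=61.3539 V=62.8618[EX]; j=1 S=89.7741 intr=36.8659 cont=37.9417 V=37.9417[hold]; j=2 S=126.3659 intr=0.2741 cont=16.8246 V=16.8246[hold]; j=3 S=177.8724 intr=0.0000 cont=4.8106 V=4.8106[hold]  S*(3)=63.7782
k=2: j=0 S=75.6679 intr=50.9721 cont=49.9877 V=50.9721[EX]; j=1 S=106.5100 intr=20.1300 cont=27.2148 V=27.2148[hold]; j=2 S=149.9233 intr=0.0000 cont=10.7785 V=10.7785[hold]  S*(2)=75.6679
k=1: j=0 S=89.7741 intr=36.8659 cont=38.8053 V=38.8053[hold]; j=1 S=126.3659 intr=0.2741 cont=18.8932 V=18.8932[hold]  S*(1)=-
k=0: j=0 S=106.5100 intr=20.1300 cont=28.6544 V=28.6544[hold]  S*(0)=-

price = 28.6544
boundary = - - 75.6679 63.7782 75.6679 63.7782 75.6679 89.7741
tree:
28.6544
38.8053 18.8932
50.9721 27.2148 10.7785
62.8618 37.9417 16.8246 4.8106
72.8833 50.9721 25.4399 8.3567 1.2734
81.3301 62.8618 36.9496 14.1994 2.5392 0.0000
88.4496 72.8833 50.9721 23.4010 5.0630 0.0000 0.0000
94.4505 81.3301 62.8618 36.8659 10.0954 0.0000 0.0000 0.0000
99.5084 88.4496 72.8833 50.9721 20.1300 0.0000 0.0000 0.0000 0.0000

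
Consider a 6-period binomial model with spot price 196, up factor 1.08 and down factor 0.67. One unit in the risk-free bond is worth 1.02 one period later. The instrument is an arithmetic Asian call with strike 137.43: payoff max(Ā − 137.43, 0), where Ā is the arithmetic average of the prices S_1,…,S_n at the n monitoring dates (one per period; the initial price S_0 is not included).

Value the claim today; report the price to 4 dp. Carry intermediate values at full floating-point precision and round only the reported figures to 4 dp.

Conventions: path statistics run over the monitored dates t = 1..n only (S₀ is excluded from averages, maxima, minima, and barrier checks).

Set p* = 0.8537 (from d < R < u); the path-dependent value is the discounted p*-expectation over all price paths.
Enumerate all 2^6 = 64 price paths (U = up ×1.08, D = down ×0.67); each path with k up-moves has probability p*^k·(1−p*)^(6−k).
DDDDDD: Ā=60.3237, payoff=0.0000, prob=0.000010
UDDDDD: Ā=97.2383, payoff=0.0000, prob=0.000057
DUDDDD: Ā=83.8449, payoff=0.0000, prob=0.000057
UUDDDD: Ā=135.1530, payoff=0.0000, prob=0.000334
DDUDDD: Ā=74.8714, payoff=0.0000, prob=0.000057
UDUDDD: Ā=120.6882, payoff=0.0000, prob=0.000334
DUUDDD: Ā=107.2949, payoff=0.0000, prob=0.000334
UUUDDD: Ā=172.9530, payoff=35.5230, prob=0.001950
DDDUDD: Ā=68.8591, payoff=0.0000, prob=0.000057
UDDUDD: Ā=110.9968, payoff=0.0000, prob=0.000334
DUDUDD: Ā=97.6035, payoff=0.0000, prob=0.000334
UUDUDD: Ā=157.3310, payoff=19.9010, prob=0.001950
DDUUDD: Ā=88.6299, payoff=0.0000, prob=0.000334
UDUUDD: Ā=142.8662, payoff=5.4362, prob=0.001950
DUUUDD: Ā=129.4728, payoff=0.0000, prob=0.001950
UUUUDD: Ā=208.7025, payoff=71.2725, prob=0.011373
DDDDUD: Ā=64.8309, payoff=0.0000, prob=0.000057
UDDDUD: Ā=104.5036, payoff=0.0000, prob=0.000334
DUDDUD: Ā=91.1102, payoff=0.0000, prob=0.000334
UUDDUD: Ā=146.8643, payoff=9.4343, prob=0.001950
DDUDUD: Ā=82.1367, payoff=0.0000, prob=0.000334
UDUDUD: Ā=132.3995, payoff=0.0000, prob=0.001950
DUUDUD: Ā=119.0061, payoff=0.0000, prob=0.001950
UUUDUD: Ā=191.8308, payoff=54.4008, prob=0.011373
DDDUUD: Ā=76.1244, payoff=0.0000, prob=0.000334
UDDUUD: Ā=122.7080, payoff=0.0000, prob=0.001950
DUDUUD: Ā=109.3147, payoff=0.0000, prob=0.001950
UUDUUD: Ā=176.2088, payoff=38.7788, prob=0.011373
DDUUUD: Ā=100.3412, payoff=0.0000, prob=0.001950
UDUUUD: Ā=161.7440, payoff=24.3140, prob=0.011373
DUUUUD: Ā=148.3506, payoff=10.9206, prob=0.011373
UUUUUD: Ā=239.1324, payoff=101.7024, prob=0.066342
DDDDDU: Ā=62.1320, payoff=0.0000, prob=0.000057
UDDDDU: Ā=100.1531, payoff=0.0000, prob=0.000334
DUDDDU: Ā=86.7598, payoff=0.0000, prob=0.000334
UUDDDU: Ā=139.8515, payoff=2.4215, prob=0.001950
DDUDDU: Ā=77.7862, payoff=0.0000, prob=0.000334
UDUDDU: Ā=125.3867, payoff=0.0000, prob=0.001950
DUUDDU: Ā=111.9934, payoff=0.0000, prob=0.001950
UUUDDU: Ā=180.5267, payoff=43.0967, prob=0.011373
DDDUDU: Ā=71.7740, payoff=0.0000, prob=0.000334
UDDUDU: Ā=115.6953, payoff=0.0000, prob=0.001950
DUDUDU: Ā=102.3020, payoff=0.0000, prob=0.001950
UUDUDU: Ā=164.9047, payoff=27.4747, prob=0.011373
DDUUDU: Ā=93.3285, payoff=0.0000, prob=0.001950
UDUUDU: Ā=150.4399, payoff=13.0099, prob=0.011373
DUUUDU: Ā=137.0466, payoff=0.0000, prob=0.011373
UUUUDU: Ā=220.9109, payoff=83.4809, prob=0.066342
DDDDUU: Ā=67.7457, payoff=0.0000, prob=0.000334
UDDDUU: Ā=109.2021, payoff=0.0000, prob=0.001950
DUDDUU: Ā=95.8087, payoff=0.0000, prob=0.001950
UUDDUU: Ā=154.4380, payoff=17.0080, prob=0.011373
DDUDUU: Ā=86.8352, payoff=0.0000, prob=0.001950
UDUDUU: Ā=139.9732, payoff=2.5432, prob=0.011373
DUUDUU: Ā=126.5798, payoff=0.0000, prob=0.011373
UUUDUU: Ā=204.0392, payoff=66.6092, prob=0.066342
DDDUUU: Ā=80.8229, payoff=0.0000, prob=0.001950
UDDUUU: Ā=130.2818, payoff=0.0000, prob=0.011373
DUDUUU: Ā=116.8884, payoff=0.0000, prob=0.011373
UUDUUU: Ā=188.4172, payoff=50.9872, prob=0.066342
DDUUUU: Ā=107.9149, payoff=0.0000, prob=0.011373
UDUUUU: Ā=173.9524, payoff=36.5224, prob=0.066342
DUUUUU: Ā=160.5590, payoff=23.1290, prob=0.066342
UUUUUU: Ā=258.8116, payoff=121.3816, prob=0.386995
Price = Σ prob·payoff / R^6 = 74.604126 / 1.126162 = 66.2463

price = 66.2463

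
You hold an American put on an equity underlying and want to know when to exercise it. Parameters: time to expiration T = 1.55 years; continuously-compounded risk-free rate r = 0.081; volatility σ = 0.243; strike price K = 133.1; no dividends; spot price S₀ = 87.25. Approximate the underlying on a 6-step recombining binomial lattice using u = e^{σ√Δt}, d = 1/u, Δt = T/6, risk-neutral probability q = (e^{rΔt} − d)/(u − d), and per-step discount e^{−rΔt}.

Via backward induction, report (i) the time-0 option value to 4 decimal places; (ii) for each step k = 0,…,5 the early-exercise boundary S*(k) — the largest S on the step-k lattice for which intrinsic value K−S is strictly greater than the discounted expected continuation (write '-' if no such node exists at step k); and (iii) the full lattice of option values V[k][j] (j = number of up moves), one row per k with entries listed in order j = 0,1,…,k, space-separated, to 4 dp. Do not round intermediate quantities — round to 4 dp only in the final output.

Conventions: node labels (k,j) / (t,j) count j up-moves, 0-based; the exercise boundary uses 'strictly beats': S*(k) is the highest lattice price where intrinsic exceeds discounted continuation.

Δt=0.25833, u=1.13146, d=0.88381, q=0.55455, disc=e^(-rΔt)=0.97929
k=6 terminal: V=max(K-S,0) → 91.5155 79.8635 64.9466 45.8500 21.4025 0.0000 0.0000
k=5: j=0 S=47.0512 intr=86.0488 cont=83.2927 V=86.0488[EX]; j=1 S=60.2349 intr=72.8651 cont=70.1089 V=72.8651[EX]; j=2 S=77.1128 intr=55.9872 cont=53.2310 V=55.9872[EX]; j=3 S=98.7198 intr=34.3802 cont=31.6240 V=34.3802[EX]; j=4 S=126.3812 intr=6.7188 cont=9.3364 V=9.3364[hold]; j=5 S=161.7933 intr=0.0000 cont=0.0000 V=0.0000[hold]  S*(5)=98.7198
k=4: j=0 S=53.2365 intr=79.8635 cont=77.1073 V=79.8635[EX]; j=1 S=68.1534 intr=64.9466 cont=62.1904 V=64.9466[EX]; j=2 S=87.2500 intr=45.8500 cont=43.0938 V=45.8500[EX]; j=3 S=111.6975 intr=21.4025 cont=20.0678 V=21.4025[EX]; j=4 S=142.9952 intr=0.0000 cont=4.0728 V=4.0728[hold]  S*(4)=111.6975
k=3: j=0 S=60.2349 intr=72.8651 cont=70.1089 V=72.8651[EX]; j=1 S=77.1128 intr=55.9872 cont=53.2310 V=55.9872[EX]; j=2 S=98.7198 intr=34.3802 cont=31.6240 V=34.3802[EX]; j=3 S=126.3812 intr=6.7188 cont=11.5481 V=11.5481[hold]  S*(3)=98.7198
k=2: j=0 S=68.1534 intr=64.9466 cont=62.1904 V=64.9466[EX]; j=1 S=87.2500 intr=45.8500 cont=43.0938 V=45.8500[EX]; j=2 S=111.6975 intr=21.4025 cont=21.2690 V=21.4025[EX]  S*(2)=111.6975
k=1: j=0 S=77.1128 intr=55.9872 cont=53.2310 V=55.9872[EX]; j=1 S=98.7198 intr=34.3802 cont=31.6240 V=34.3802[EX]  S*(1)=98.7198
k=0: j=0 S=87.2500 intr=45.8500 cont=43.0938 V=45.8500[EX]  S*(0)=87.2500

price = 45.8500
boundary = 87.2500 98.7198 111.6975 98.7198 111.6975 98.7198
tree:
45.8500
55.9872 34.3802
64.9466 45.8500 21.4025
72.8651 55.9872 34.3802 11.5481
79.8635 64.9466 45.8500 21.4025 4.0728
86.0488 72.8651 55.9872 34.3802 9.3364 0.0000
91.5155 79.8635 64.9466 45.8500 21.4025 0.0000 0.0000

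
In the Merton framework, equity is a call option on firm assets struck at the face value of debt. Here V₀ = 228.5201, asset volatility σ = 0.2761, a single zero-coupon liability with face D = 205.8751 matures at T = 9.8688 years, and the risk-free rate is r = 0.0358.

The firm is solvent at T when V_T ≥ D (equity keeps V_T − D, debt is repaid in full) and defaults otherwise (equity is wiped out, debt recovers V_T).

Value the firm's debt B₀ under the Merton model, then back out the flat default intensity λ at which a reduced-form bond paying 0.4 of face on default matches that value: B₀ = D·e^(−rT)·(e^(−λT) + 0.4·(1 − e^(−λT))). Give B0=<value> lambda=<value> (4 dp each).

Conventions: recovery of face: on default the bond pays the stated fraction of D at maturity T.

Equity is a call on the firm's assets struck at D = 205.8751:
d₁ = [ln(V₀/D) + (r + σ²/2)T] / (σ√T)
   = [ln(228.5201/205.8751) + (0.0358 + 0.5·0.2761²)·9.8688] / (0.2761·√9.8688)
   = [0.104354 + 0.729458] / 0.867358 = 0.961324
d₂ = d₁ − σ√T = 0.961324 − 0.867358 = 0.093966
N(d₁) = 0.831805,  N(d₂) = 0.537432,  e^(−rT) = 0.702364
E₀ = V₀·N(d₁) − D·e^(−rT)·N(d₂)
   = 228.5201·0.831805 − 205.8751·0.702364·0.537432 = 112.371974
B₀ = V₀ − E₀ = 228.5201 − 112.371974 = 116.148126
e^(−λT) = (B₀·e^(rT)/D − 0.4)/(1 − 0.4) = (116.1481·1.423763/205.8751 − 0.4)/0.6 = 0.67206827
λ = −ln(0.67206827)/9.8688 = 0.040268

B0=116.1481 lambda=0.0403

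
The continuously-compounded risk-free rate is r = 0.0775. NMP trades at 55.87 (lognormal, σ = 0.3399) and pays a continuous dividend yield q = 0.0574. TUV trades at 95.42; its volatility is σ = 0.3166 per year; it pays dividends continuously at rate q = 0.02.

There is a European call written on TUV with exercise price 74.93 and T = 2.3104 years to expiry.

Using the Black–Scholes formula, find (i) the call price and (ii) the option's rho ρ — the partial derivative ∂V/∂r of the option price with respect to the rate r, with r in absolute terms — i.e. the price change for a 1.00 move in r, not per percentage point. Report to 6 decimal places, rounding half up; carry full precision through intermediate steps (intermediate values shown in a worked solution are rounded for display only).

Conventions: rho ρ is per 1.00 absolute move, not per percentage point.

σ√T = 0.3166·√2.3104 = 0.481232
d₁ = (ln(S/K) + (r−q+σ²/2)T) / (σ√T) = (ln(95.42/74.93) + (0.0775−0.02+0.3166²/2)·2.3104) / 0.481232 = (0.241734 + 0.248640) / 0.481232 = 1.018997
d₂ = d₁ − σ√T = 1.018997 − 0.481232 = 0.537765
e^{−rT} = 0.836059
e^{−qT} = 0.954843
N(d₁) = 0.845898,  N(d₂) = 0.704630
Call price V = S·e^{−qT}·N(d₁) − K·e^{−rT}·N(d₂) = 77.070723 − 44.142208 = 32.928515
ρ = K·T·e^{−rT}·N(d₂) = 101.986157

price = 32.928515
ρ = 101.986157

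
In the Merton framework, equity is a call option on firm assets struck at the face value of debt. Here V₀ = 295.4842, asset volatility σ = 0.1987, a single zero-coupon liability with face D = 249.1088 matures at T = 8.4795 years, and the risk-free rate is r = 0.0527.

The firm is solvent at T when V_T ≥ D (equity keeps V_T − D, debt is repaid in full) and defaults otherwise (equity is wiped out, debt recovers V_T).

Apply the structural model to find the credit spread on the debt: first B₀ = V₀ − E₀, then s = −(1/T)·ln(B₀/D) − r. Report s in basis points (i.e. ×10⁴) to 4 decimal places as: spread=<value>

Work the structural quantities from V₀ = 295.4842 against face 249.1088:
d₁ = [ln(V₀/D) + (r + σ²/2)T] / (σ√T)
   = [ln(295.4842/249.1088) + (0.0527 + 0.5·0.1987²)·8.4795] / (0.1987·√8.4795)
   = [0.170726 + 0.614262] / 0.578606 = 1.356688
d₂ = d₁ − σ√T = 1.356688 − 0.578606 = 0.778082
N(d₁) = 0.912560,  N(d₂) = 0.781740,  e^(−rT) = 0.639627
E₀ = V₀·N(d₁) − D·e^(−rT)·N(d₂)
   = 295.4842·0.912560 − 249.1088·0.639627·0.781740 = 145.087127
B₀ = V₀ − E₀ = 295.4842 − 145.087127 = 150.397073
spread = −(1/T)·ln(B₀/D) − r = −(1/8.4795)·ln(150.397073/249.1088) − 0.0527 = 0.00680950
in basis points: 0.00680950 × 10⁴ = 68.0950 bp

spread=68.0950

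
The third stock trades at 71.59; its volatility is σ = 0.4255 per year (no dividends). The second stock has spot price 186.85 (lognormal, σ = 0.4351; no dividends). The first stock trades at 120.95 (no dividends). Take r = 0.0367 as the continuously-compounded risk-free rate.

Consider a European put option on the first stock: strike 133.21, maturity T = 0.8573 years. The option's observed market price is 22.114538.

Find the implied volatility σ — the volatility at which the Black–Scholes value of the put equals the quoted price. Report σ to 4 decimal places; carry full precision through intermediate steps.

sigma = 0.3866

At σ = 0.3866 the Black–Scholes value reproduces the quote:
σ√T = 0.3866·√0.8573 = 0.357955
d₁ = (ln(S/K) + (r+σ²/2)T) / (σ√T) = (ln(120.95/133.21) + (0.0367+0.3866²/2)·0.8573) / 0.357955 = (-0.096550 + 0.095529) / 0.357955 = -0.002852
d₂ = d₁ − σ√T = -0.002852 − 0.357955 = -0.360807
e^{−rT} = 0.969027
N(−d₁) = 0.501138,  N(−d₂) = 0.640878
V = K·e^{−rT}·N(−d₂) − S·N(−d₁) = 82.727147 − 60.612609 = 22.114538 (matching the quote); vega is positive throughout, so no other σ reproduces this price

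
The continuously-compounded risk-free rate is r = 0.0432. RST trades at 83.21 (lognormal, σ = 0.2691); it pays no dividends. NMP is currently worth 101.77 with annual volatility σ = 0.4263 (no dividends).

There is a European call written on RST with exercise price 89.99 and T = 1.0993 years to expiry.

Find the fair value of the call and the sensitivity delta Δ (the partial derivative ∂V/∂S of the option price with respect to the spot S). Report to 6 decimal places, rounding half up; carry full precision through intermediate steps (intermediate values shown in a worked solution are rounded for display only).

σ√T = 0.2691·√1.0993 = 0.282145
d₁ = (ln(S/K) + (r+σ²/2)T) / (σ√T) = (ln(83.21/89.99) + (0.0432+0.2691²/2)·1.0993) / 0.282145 = (-0.078331 + 0.087293) / 0.282145 = 0.031762
d₂ = d₁ − σ√T = 0.031762 − 0.282145 = -0.250382
e^{−rT} = 0.953620
N(d₁) = 0.512669,  N(d₂) = 0.401146
Call price V = S·N(d₁) − K·e^{−rT}·N(d₂) = 42.659201 − 34.424843 = 8.234358
Δ = N(d₁) = 0.512669

price = 8.234358
Δ = 0.512669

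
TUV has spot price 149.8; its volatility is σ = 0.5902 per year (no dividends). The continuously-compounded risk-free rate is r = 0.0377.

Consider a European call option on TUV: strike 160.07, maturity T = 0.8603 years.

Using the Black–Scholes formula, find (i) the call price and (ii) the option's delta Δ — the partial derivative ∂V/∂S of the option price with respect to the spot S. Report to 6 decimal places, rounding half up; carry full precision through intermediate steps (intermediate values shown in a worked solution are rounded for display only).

σ√T = 0.5902·√0.8603 = 0.547424
d₁ = (ln(S/K) + (r+σ²/2)T) / (σ√T) = (ln(149.8/160.07) + (0.0377+0.5902²/2)·0.8603) / 0.547424 = (-0.066310 + 0.182270) / 0.547424 = 0.211828
d₂ = d₁ − σ√T = 0.211828 − 0.547424 = -0.335596
e^{−rT} = 0.968087
N(d₁) = 0.583879,  N(d₂) = 0.368588
Call price V = S·N(d₁) − K·e^{−rT}·N(d₂) = 87.465142 − 57.116968 = 30.348174
Δ = N(d₁) = 0.583879

price = 30.348174
Δ = 0.583879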